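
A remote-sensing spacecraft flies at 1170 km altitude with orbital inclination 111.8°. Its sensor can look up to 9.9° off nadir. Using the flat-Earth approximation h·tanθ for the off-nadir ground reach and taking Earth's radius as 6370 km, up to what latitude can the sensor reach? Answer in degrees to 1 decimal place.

Retrograde orbit: the ground track reaches ±(180° − i) = ±(180 − 111.8) = ±68.2°.
Sensor half-swath on the ground ≈ 1170·tan(9.9°) = 204 km = 1.84° of latitude.
Maximum observable latitude ≈ 68.2 + 1.84 = 70.0°.

70.0°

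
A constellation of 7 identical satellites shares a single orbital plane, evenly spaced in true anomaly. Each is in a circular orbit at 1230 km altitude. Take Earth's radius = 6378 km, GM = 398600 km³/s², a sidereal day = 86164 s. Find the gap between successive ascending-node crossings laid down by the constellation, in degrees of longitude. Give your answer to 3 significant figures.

3.94°

Semi-major axis a = 6378 + 1230 = 7608 km. Period T = 2π√(a³/μ) = 2π√(7608³/398600) = 6604.2 s = 110.07 min.
Single-satellite node shift = (6604.2/86164) × 360° = 27.59°.
With 7 satellites evenly phased, successive equator crossings are 27.59/7 = 3.942° apart.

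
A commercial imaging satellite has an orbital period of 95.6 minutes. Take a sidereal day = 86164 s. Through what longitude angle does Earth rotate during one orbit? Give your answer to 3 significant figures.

24.0°

T = 95.6 min = 5736.0 s.
During one orbit Earth rotates (5736.0 / 86164) × 360° = 23.97°.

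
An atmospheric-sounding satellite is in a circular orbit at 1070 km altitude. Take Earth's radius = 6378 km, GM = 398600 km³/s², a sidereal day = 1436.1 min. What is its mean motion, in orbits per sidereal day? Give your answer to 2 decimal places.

Semi-major axis a = 6378 + 1070 = 7448 km. Period T = 2π√(a³/μ) = 2π√(7448³/398600) = 6396.9 s = 106.62 min.
Orbits per sidereal day = 86166 / 6396.9 = 13.470.

13.47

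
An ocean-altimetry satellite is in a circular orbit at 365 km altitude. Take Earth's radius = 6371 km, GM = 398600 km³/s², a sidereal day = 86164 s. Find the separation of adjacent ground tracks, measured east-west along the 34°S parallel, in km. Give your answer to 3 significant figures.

2120 km

Semi-major axis a = 6371 + 365 = 6736 km. Period T = 2π√(a³/μ) = 2π√(6736³/398600) = 5501.9 s = 91.70 min.
Node shift per orbit = (5501.9/86164) × 360° = 22.99°.
Equatorial spacing = 22.99 × 111.2 km/° = 2556 km.
At 34° latitude, spacing = 2556 × cos(34°) = 2119 km.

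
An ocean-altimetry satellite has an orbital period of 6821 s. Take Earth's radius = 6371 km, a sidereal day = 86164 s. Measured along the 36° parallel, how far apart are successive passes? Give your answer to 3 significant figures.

2560 km

Node shift per orbit = (6821.0/86164) × 360° = 28.50°.
Equatorial spacing = 28.50 × 111.2 km/° = 3169 km.
At 36° latitude, spacing = 3169 × cos(36°) = 2564 km.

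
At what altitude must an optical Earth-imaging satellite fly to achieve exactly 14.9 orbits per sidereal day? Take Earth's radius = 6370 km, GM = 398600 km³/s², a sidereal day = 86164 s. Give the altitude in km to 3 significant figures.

Required period T = 86164 / 14.9 = 5782.8 s.
From T = 2π√(a³/μ): a = (μ T²/4π²)^(1/3) = (398600 × 5782.8² / 4π²)^(1/3) = 6963 km.
Altitude h = a − R = 6963 − 6370 = 593 km.

593 km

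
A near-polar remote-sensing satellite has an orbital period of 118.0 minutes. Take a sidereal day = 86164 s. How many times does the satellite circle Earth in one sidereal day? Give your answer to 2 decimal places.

12.17

T = 118.0 min = 7080.0 s.
Orbits per sidereal day = 86164 / 7080.0 = 12.170.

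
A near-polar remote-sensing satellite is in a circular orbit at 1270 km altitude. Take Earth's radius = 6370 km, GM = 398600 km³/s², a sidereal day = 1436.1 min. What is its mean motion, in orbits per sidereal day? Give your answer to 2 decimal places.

Semi-major axis a = 6370 + 1270 = 7640 km. Period T = 2π√(a³/μ) = 2π√(7640³/398600) = 6645.9 s = 110.76 min.
Orbits per sidereal day = 86166 / 6645.9 = 12.965.

12.97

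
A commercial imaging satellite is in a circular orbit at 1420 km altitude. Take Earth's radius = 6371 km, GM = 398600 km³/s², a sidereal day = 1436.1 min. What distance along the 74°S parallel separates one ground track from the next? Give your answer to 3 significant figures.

Semi-major axis a = 6371 + 1420 = 7791 km. Period T = 2π√(a³/μ) = 2π√(7791³/398600) = 6843.9 s = 114.06 min.
Node shift per orbit = (6843.9/86166) × 360° = 28.59°.
Equatorial spacing = 28.59 × 111.2 km/° = 3179 km.
At 74° latitude, spacing = 3179 × cos(74°) = 876 km.

876 km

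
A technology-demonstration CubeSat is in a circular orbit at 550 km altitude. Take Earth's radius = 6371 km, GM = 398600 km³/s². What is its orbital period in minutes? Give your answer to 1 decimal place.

Semi-major axis a = 6371 + 550 = 6921 km. Period T = 2π√(a³/μ) = 2π√(6921³/398600) = 5730.1 s = 95.50 min.

95.5 min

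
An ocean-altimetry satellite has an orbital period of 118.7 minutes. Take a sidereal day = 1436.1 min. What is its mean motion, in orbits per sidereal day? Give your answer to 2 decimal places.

12.10

T = 118.7 min = 7122.0 s.
Orbits per sidereal day = 86166 / 7122.0 = 12.099.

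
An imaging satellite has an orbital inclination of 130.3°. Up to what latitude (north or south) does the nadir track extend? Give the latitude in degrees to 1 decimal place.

49.7°

Retrograde orbit: the ground track reaches ±(180° − i) = ±(180 − 130.3) = ±49.7°.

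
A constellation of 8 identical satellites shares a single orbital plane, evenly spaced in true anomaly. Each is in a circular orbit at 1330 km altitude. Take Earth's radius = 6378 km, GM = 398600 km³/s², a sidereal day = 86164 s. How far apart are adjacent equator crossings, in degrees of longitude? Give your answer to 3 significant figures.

3.52°

Semi-major axis a = 6378 + 1330 = 7708 km. Period T = 2π√(a³/μ) = 2π√(7708³/398600) = 6734.8 s = 112.25 min.
Single-satellite node shift = (6734.8/86164) × 360° = 28.14°.
With 8 satellites evenly phased, successive equator crossings are 28.14/8 = 3.517° apart.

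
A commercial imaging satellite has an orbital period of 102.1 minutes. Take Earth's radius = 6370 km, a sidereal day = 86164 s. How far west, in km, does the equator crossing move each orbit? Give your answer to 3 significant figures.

2850 km

T = 102.1 min = 6126.0 s.
During one orbit Earth rotates (6126.0 / 86164) × 360° = 25.59°.
At the equator that is 25.59° × (2π·6370/360) km/° = 25.59 × 111.2 = 2846 km.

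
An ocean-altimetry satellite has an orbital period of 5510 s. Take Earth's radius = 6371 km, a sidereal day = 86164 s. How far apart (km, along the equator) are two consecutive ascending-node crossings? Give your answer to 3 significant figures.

During one orbit Earth rotates (5510.0 / 86164) × 360° = 23.02°.
At the equator that is 23.02° × (2π·6371/360) km/° = 23.02 × 111.2 = 2560 km.

2560 km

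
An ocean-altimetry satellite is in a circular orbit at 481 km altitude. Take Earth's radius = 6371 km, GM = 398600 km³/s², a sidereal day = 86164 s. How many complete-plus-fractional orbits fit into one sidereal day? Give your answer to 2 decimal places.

15.26

Semi-major axis a = 6371 + 481 = 6852 km. Period T = 2π√(a³/μ) = 2π√(6852³/398600) = 5644.7 s = 94.08 min.
Orbits per sidereal day = 86164 / 5644.7 = 15.265.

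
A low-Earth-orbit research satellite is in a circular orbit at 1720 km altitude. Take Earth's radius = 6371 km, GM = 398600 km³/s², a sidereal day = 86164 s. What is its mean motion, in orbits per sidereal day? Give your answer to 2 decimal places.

11.90

Semi-major axis a = 6371 + 1720 = 8091 km. Period T = 2π√(a³/μ) = 2π√(8091³/398600) = 7242.9 s = 120.72 min.
Orbits per sidereal day = 86164 / 7242.9 = 11.896.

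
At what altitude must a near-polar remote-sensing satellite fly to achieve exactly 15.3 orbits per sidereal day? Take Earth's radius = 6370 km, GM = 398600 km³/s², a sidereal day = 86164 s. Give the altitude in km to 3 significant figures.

Required period T = 86164 / 15.3 = 5631.6 s.
From T = 2π√(a³/μ): a = (μ T²/4π²)^(1/3) = (398600 × 5631.6² / 4π²)^(1/3) = 6841 km.
Altitude h = a − R = 6841 − 6370 = 471 km.

471 km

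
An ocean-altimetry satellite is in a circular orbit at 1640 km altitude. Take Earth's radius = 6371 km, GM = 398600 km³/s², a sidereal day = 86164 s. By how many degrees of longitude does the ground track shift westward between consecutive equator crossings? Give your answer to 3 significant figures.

29.8°

Semi-major axis a = 6371 + 1640 = 8011 km. Period T = 2π√(a³/μ) = 2π√(8011³/398600) = 7135.8 s = 118.93 min.
During one orbit Earth rotates (7135.8 / 86164) × 360° = 29.81°.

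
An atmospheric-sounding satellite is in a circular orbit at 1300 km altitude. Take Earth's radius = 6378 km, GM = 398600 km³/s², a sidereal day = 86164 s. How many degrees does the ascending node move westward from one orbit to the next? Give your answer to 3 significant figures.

28.0°

Semi-major axis a = 6378 + 1300 = 7678 km. Period T = 2π√(a³/μ) = 2π√(7678³/398600) = 6695.5 s = 111.59 min.
During one orbit Earth rotates (6695.5 / 86164) × 360° = 27.97°.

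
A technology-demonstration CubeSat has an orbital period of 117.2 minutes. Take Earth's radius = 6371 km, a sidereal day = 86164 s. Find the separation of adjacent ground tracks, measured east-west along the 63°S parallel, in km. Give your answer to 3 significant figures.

1480 km

T = 117.2 min = 7032.0 s.
Node shift per orbit = (7032.0/86164) × 360° = 29.38°.
Equatorial spacing = 29.38 × 111.2 km/° = 3267 km.
At 63° latitude, spacing = 3267 × cos(63°) = 1483 km.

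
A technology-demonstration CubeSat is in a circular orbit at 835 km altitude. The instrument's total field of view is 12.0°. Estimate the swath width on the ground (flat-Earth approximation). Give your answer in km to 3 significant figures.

176 km

Half-angle = 12.0°/2 = 6°.
Swath width ≈ 2h·tan(θ/2) = 2 × 835 × tan(6°) = 175.5 km.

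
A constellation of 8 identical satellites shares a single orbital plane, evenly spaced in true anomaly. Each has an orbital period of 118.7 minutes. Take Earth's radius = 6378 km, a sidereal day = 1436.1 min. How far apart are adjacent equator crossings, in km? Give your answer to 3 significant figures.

T = 118.7 min = 7122.0 s.
Single-satellite node shift = (7122.0/86166) × 360° = 29.76°.
With 8 satellites evenly phased, successive equator crossings are 29.76/8 = 3.719° apart.
That is 3.719 × 111.3 = 414 km at the equator.

414 km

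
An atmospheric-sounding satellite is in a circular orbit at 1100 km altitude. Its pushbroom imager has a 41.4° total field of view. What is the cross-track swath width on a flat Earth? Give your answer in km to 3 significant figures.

Half-angle = 41.4°/2 = 20.7°.
Swath width ≈ 2h·tan(θ/2) = 2 × 1100 × tan(20.7°) = 831.3 km.

831 km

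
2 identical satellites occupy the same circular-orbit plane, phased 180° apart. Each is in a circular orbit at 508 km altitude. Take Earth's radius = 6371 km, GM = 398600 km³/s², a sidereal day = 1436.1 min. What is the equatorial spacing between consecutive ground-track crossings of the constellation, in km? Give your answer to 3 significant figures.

1320 km

Semi-major axis a = 6371 + 508 = 6879 km. Period T = 2π√(a³/μ) = 2π√(6879³/398600) = 5678.0 s = 94.63 min.
Single-satellite node shift = (5678.0/86166) × 360° = 23.72°.
With 2 satellites evenly phased, successive equator crossings are 23.72/2 = 11.861° apart.
That is 11.861 × 111.2 = 1319 km at the equator.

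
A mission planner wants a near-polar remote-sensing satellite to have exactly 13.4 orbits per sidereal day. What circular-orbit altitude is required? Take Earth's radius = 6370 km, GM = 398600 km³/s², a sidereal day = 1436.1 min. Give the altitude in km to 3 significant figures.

1100 km

Required period T = 86166 / 13.4 = 6430.3 s.
From T = 2π√(a³/μ): a = (μ T²/4π²)^(1/3) = (398600 × 6430.3² / 4π²)^(1/3) = 7474 km.
Altitude h = a − R = 7474 − 6370 = 1104 km.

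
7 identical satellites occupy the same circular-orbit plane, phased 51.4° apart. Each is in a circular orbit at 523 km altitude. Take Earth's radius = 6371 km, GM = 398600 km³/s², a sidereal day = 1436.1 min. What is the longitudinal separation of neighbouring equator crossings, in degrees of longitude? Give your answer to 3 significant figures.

Semi-major axis a = 6371 + 523 = 6894 km. Period T = 2π√(a³/μ) = 2π√(6894³/398600) = 5696.6 s = 94.94 min.
Single-satellite node shift = (5696.6/86166) × 360° = 23.80°.
With 7 satellites evenly phased, successive equator crossings are 23.80/7 = 3.400° apart.

3.40°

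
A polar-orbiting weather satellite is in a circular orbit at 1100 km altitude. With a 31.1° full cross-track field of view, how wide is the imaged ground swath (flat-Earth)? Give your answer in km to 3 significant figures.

Half-angle = 31.1°/2 = 15.55°.
Swath width ≈ 2h·tan(θ/2) = 2 × 1100 × tan(15.55°) = 612.2 km.

612 km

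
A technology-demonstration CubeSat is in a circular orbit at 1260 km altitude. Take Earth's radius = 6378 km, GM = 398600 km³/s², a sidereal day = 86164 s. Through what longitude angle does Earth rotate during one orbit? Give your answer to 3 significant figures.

Semi-major axis a = 6378 + 1260 = 7638 km. Period T = 2π√(a³/μ) = 2π√(7638³/398600) = 6643.3 s = 110.72 min.
During one orbit Earth rotates (6643.3 / 86164) × 360° = 27.76°.

27.8°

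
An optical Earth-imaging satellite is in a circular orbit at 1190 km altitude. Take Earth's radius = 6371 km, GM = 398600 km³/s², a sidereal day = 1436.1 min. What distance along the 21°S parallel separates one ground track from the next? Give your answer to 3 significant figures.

Semi-major axis a = 6371 + 1190 = 7561 km. Period T = 2π√(a³/μ) = 2π√(7561³/398600) = 6543.0 s = 109.05 min.
Node shift per orbit = (6543.0/86166) × 360° = 27.34°.
Equatorial spacing = 27.34 × 111.2 km/° = 3040 km.
At 21° latitude, spacing = 3040 × cos(21°) = 2838 km.

2840 km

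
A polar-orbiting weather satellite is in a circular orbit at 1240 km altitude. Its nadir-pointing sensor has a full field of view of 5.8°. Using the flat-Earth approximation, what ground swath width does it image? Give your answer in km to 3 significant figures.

Half-angle = 5.8°/2 = 2.9°.
Swath width ≈ 2h·tan(θ/2) = 2 × 1240 × tan(2.9°) = 125.6 km.

126 km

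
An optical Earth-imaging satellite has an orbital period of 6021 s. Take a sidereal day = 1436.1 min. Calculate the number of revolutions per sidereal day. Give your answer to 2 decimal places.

Orbits per sidereal day = 86166 / 6021.0 = 14.311.

14.31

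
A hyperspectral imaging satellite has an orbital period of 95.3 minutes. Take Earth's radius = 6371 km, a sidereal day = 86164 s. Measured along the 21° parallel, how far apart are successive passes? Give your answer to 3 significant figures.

2480 km

T = 95.3 min = 5718.0 s.
Node shift per orbit = (5718.0/86164) × 360° = 23.89°.
Equatorial spacing = 23.89 × 111.2 km/° = 2656 km.
At 21° latitude, spacing = 2656 × cos(21°) = 2480 km.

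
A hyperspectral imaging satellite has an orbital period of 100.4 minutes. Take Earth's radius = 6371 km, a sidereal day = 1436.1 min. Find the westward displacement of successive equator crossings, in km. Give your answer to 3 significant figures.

T = 100.4 min = 6024.0 s.
During one orbit Earth rotates (6024.0 / 86166) × 360° = 25.17°.
At the equator that is 25.17° × (2π·6371/360) km/° = 25.17 × 111.2 = 2799 km.

2800 km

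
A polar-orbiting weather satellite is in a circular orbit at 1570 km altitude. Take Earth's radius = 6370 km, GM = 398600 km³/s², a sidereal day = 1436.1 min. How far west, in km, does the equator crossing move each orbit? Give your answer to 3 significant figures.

Semi-major axis a = 6370 + 1570 = 7940 km. Period T = 2π√(a³/μ) = 2π√(7940³/398600) = 7041.1 s = 117.35 min.
During one orbit Earth rotates (7041.1 / 86166) × 360° = 29.42°.
At the equator that is 29.42° × (2π·6370/360) km/° = 29.42 × 111.2 = 3271 km.

3270 km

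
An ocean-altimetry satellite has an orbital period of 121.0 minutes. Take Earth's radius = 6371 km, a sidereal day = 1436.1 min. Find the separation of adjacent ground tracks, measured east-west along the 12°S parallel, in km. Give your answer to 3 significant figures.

T = 121.0 min = 7260.0 s.
Node shift per orbit = (7260.0/86166) × 360° = 30.33°.
Equatorial spacing = 30.33 × 111.2 km/° = 3373 km.
At 12° latitude, spacing = 3373 × cos(12°) = 3299 km.

3300 km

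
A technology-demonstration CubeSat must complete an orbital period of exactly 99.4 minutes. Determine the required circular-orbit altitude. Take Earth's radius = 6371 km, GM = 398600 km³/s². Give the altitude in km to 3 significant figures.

T = 99.4 min = 5964.0 s.
From T = 2π√(a³/μ): a = (μ T²/4π²)^(1/3) = (398600 × 5964.0² / 4π²)^(1/3) = 7108 km.
Altitude h = a − R = 7108 − 6371 = 737 km.

737 km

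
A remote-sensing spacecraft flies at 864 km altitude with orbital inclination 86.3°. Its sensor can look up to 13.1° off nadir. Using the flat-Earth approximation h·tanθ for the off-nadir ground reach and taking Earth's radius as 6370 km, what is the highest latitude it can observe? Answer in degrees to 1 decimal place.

For a prograde orbit the ground track reaches latitude ±i = ±86.3°.
Sensor half-swath on the ground ≈ 864·tan(13.1°) = 201 km = 1.81° of latitude.
Maximum observable latitude ≈ 86.3 + 1.81 = 88.1°.

88.1°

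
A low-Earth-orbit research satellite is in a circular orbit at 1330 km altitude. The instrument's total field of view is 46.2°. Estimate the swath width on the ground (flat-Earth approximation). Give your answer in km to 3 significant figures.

Half-angle = 46.2°/2 = 23.1°.
Swath width ≈ 2h·tan(θ/2) = 2 × 1330 × tan(23.1°) = 1134.6 km.

1130 km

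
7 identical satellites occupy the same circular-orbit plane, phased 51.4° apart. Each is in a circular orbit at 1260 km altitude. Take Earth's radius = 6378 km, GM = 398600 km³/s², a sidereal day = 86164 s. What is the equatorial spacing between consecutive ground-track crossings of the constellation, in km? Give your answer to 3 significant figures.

441 km

Semi-major axis a = 6378 + 1260 = 7638 km. Period T = 2π√(a³/μ) = 2π√(7638³/398600) = 6643.3 s = 110.72 min.
Single-satellite node shift = (6643.3/86164) × 360° = 27.76°.
With 7 satellites evenly phased, successive equator crossings are 27.76/7 = 3.965° apart.
That is 3.965 × 111.3 = 441 km at the equator.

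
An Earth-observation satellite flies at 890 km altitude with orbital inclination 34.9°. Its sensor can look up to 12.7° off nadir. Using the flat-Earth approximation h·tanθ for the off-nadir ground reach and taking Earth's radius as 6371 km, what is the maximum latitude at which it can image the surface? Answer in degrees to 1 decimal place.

For a prograde orbit the ground track reaches latitude ±i = ±34.9°.
Sensor half-swath on the ground ≈ 890·tan(12.7°) = 201 km = 1.80° of latitude.
Maximum observable latitude ≈ 34.9 + 1.80 = 36.7°.

36.7°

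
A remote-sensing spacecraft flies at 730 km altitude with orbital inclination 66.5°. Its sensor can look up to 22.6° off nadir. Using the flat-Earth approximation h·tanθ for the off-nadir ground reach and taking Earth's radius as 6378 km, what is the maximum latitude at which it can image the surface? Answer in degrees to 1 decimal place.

For a prograde orbit the ground track reaches latitude ±i = ±66.5°.
Sensor half-swath on the ground ≈ 730·tan(22.6°) = 304 km = 2.73° of latitude.
Maximum observable latitude ≈ 66.5 + 2.73 = 69.2°.

69.2°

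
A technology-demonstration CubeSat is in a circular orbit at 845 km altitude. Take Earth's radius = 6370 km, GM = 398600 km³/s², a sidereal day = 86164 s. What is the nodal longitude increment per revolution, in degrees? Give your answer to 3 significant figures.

Semi-major axis a = 6370 + 845 = 7215 km. Period T = 2π√(a³/μ) = 2π√(7215³/398600) = 6099.1 s = 101.65 min.
During one orbit Earth rotates (6099.1 / 86164) × 360° = 25.48°.

25.5°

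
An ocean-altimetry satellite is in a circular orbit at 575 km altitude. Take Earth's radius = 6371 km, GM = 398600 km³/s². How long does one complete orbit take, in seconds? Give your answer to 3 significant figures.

Semi-major axis a = 6371 + 575 = 6946 km. Period T = 2π√(a³/μ) = 2π√(6946³/398600) = 5761.2 s = 96.02 min.

5760 seconds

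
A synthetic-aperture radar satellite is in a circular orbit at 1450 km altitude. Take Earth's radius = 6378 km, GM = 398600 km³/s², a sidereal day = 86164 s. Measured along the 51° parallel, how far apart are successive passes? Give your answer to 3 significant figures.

2020 km

Semi-major axis a = 6378 + 1450 = 7828 km. Period T = 2π√(a³/μ) = 2π√(7828³/398600) = 6892.7 s = 114.88 min.
Node shift per orbit = (6892.7/86164) × 360° = 28.80°.
Equatorial spacing = 28.80 × 111.3 km/° = 3206 km.
At 51° latitude, spacing = 3206 × cos(51°) = 2017 km.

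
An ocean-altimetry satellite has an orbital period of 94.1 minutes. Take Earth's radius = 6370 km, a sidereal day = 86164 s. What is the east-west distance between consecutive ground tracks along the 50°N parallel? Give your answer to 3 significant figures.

T = 94.1 min = 5646.0 s.
Node shift per orbit = (5646.0/86164) × 360° = 23.59°.
Equatorial spacing = 23.59 × 111.2 km/° = 2623 km.
At 50° latitude, spacing = 2623 × cos(50°) = 1686 km.

1690 km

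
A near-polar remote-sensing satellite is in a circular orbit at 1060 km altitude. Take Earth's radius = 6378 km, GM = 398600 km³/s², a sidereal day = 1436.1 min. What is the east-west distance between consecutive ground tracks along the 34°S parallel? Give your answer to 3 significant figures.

Semi-major axis a = 6378 + 1060 = 7438 km. Period T = 2π√(a³/μ) = 2π√(7438³/398600) = 6384.0 s = 106.40 min.
Node shift per orbit = (6384.0/86166) × 360° = 26.67°.
Equatorial spacing = 26.67 × 111.3 km/° = 2969 km.
At 34° latitude, spacing = 2969 × cos(34°) = 2461 km.

2460 km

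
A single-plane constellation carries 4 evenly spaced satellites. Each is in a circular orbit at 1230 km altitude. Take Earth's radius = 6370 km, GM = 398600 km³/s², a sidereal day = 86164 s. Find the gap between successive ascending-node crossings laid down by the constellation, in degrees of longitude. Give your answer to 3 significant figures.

6.89°

Semi-major axis a = 6370 + 1230 = 7600 km. Period T = 2π√(a³/μ) = 2π√(7600³/398600) = 6593.7 s = 109.90 min.
Single-satellite node shift = (6593.7/86164) × 360° = 27.55°.
With 4 satellites evenly phased, successive equator crossings are 27.55/4 = 6.887° apart.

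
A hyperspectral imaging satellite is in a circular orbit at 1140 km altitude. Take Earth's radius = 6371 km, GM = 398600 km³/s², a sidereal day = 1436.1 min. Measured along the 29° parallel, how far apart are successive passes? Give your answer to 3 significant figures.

Semi-major axis a = 6371 + 1140 = 7511 km. Period T = 2π√(a³/μ) = 2π√(7511³/398600) = 6478.3 s = 107.97 min.
Node shift per orbit = (6478.3/86166) × 360° = 27.07°.
Equatorial spacing = 27.07 × 111.2 km/° = 3010 km.
At 29° latitude, spacing = 3010 × cos(29°) = 2632 km.

2630 km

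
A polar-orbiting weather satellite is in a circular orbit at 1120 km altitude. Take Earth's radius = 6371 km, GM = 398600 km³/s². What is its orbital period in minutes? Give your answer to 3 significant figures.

108 min

Semi-major axis a = 6371 + 1120 = 7491 km. Period T = 2π√(a³/μ) = 2π√(7491³/398600) = 6452.4 s = 107.54 min.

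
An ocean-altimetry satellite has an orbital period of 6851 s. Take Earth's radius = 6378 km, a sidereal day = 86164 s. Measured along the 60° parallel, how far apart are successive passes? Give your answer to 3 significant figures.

1590 km

Node shift per orbit = (6851.0/86164) × 360° = 28.62°.
Equatorial spacing = 28.62 × 111.3 km/° = 3186 km.
At 60° latitude, spacing = 3186 × cos(60°) = 1593 km.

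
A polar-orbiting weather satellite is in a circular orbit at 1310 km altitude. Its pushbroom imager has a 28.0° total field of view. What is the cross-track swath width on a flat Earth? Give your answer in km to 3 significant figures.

653 km

Half-angle = 28.0°/2 = 14°.
Swath width ≈ 2h·tan(θ/2) = 2 × 1310 × tan(14°) = 653.2 km.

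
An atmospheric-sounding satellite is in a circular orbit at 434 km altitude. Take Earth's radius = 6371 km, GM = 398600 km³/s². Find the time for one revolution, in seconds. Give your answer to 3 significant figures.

Semi-major axis a = 6371 + 434 = 6805 km. Period T = 2π√(a³/μ) = 2π√(6805³/398600) = 5586.7 s = 93.11 min.

5590 seconds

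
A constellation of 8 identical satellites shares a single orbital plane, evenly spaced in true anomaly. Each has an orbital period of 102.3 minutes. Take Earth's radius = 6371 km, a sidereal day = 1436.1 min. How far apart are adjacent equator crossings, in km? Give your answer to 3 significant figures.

356 km

T = 102.3 min = 6138.0 s.
Single-satellite node shift = (6138.0/86166) × 360° = 25.64°.
With 8 satellites evenly phased, successive equator crossings are 25.64/8 = 3.206° apart.
That is 3.206 × 111.2 = 356 km at the equator.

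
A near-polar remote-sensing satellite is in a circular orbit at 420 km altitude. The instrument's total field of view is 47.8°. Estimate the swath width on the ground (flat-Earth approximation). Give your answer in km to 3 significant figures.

Half-angle = 47.8°/2 = 23.9°.
Swath width ≈ 2h·tan(θ/2) = 2 × 420 × tan(23.9°) = 372.2 km.

372 km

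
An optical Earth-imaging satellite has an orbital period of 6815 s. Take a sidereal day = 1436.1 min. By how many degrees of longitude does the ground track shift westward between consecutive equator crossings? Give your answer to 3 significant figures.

28.5°

During one orbit Earth rotates (6815.0 / 86166) × 360° = 28.47°.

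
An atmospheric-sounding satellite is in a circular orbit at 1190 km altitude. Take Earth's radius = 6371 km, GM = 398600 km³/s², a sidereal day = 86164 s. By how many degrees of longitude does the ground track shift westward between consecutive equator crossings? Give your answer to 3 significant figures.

27.3°

Semi-major axis a = 6371 + 1190 = 7561 km. Period T = 2π√(a³/μ) = 2π√(7561³/398600) = 6543.0 s = 109.05 min.
During one orbit Earth rotates (6543.0 / 86164) × 360° = 27.34°.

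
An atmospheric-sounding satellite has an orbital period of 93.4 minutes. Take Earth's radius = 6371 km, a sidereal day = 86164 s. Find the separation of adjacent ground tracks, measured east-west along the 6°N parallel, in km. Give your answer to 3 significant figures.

T = 93.4 min = 5604.0 s.
Node shift per orbit = (5604.0/86164) × 360° = 23.41°.
Equatorial spacing = 23.41 × 111.2 km/° = 2604 km.
At 6° latitude, spacing = 2604 × cos(6°) = 2589 km.

2590 km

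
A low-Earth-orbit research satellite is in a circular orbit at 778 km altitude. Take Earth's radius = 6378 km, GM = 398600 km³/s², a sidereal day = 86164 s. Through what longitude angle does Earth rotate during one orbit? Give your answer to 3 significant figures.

Semi-major axis a = 6378 + 778 = 7156 km. Period T = 2π√(a³/μ) = 2π√(7156³/398600) = 6024.4 s = 100.41 min.
During one orbit Earth rotates (6024.4 / 86164) × 360° = 25.17°.

25.2°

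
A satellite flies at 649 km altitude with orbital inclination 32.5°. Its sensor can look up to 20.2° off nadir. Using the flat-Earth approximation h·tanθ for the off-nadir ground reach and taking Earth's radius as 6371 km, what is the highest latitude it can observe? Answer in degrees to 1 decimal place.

For a prograde orbit the ground track reaches latitude ±i = ±32.5°.
Sensor half-swath on the ground ≈ 649·tan(20.2°) = 239 km = 2.15° of latitude.
Maximum observable latitude ≈ 32.5 + 2.15 = 34.6°.

34.6°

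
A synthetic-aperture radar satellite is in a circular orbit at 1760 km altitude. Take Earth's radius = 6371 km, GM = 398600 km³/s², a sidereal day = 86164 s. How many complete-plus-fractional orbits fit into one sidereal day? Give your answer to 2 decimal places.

11.81

Semi-major axis a = 6371 + 1760 = 8131 km. Period T = 2π√(a³/μ) = 2π√(8131³/398600) = 7296.7 s = 121.61 min.
Orbits per sidereal day = 86164 / 7296.7 = 11.809.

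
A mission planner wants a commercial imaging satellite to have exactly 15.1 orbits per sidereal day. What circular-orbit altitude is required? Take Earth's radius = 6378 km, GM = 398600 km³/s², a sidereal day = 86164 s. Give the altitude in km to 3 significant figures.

Required period T = 86164 / 15.1 = 5706.2 s.
From T = 2π√(a³/μ): a = (μ T²/4π²)^(1/3) = (398600 × 5706.2² / 4π²)^(1/3) = 6902 km.
Altitude h = a − R = 6902 − 6378 = 524 km.

524 km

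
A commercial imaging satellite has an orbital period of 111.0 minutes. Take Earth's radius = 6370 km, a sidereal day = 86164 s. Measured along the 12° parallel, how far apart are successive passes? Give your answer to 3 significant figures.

3030 km

T = 111.0 min = 6660.0 s.
Node shift per orbit = (6660.0/86164) × 360° = 27.83°.
Equatorial spacing = 27.83 × 111.2 km/° = 3094 km.
At 12° latitude, spacing = 3094 × cos(12°) = 3026 km.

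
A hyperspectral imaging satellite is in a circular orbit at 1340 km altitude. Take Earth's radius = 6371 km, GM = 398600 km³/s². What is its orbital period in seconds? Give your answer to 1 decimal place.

6738.7 seconds

Semi-major axis a = 6371 + 1340 = 7711 km. Period T = 2π√(a³/μ) = 2π√(7711³/398600) = 6738.7 s = 112.31 min.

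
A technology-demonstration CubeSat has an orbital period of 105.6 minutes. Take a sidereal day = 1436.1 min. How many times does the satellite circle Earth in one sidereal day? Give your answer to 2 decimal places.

T = 105.6 min = 6336.0 s.
Orbits per sidereal day = 86166 / 6336.0 = 13.599.

13.60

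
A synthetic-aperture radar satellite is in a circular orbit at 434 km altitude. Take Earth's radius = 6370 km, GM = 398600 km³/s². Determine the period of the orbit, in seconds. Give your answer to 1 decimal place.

5585.4 seconds

Semi-major axis a = 6370 + 434 = 6804 km. Period T = 2π√(a³/μ) = 2π√(6804³/398600) = 5585.4 s = 93.09 min.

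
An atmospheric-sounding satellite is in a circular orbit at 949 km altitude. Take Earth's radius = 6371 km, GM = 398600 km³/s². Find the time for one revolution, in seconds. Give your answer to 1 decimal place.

6232.7 seconds

Semi-major axis a = 6371 + 949 = 7320 km. Period T = 2π√(a³/μ) = 2π√(7320³/398600) = 6232.7 s = 103.88 min.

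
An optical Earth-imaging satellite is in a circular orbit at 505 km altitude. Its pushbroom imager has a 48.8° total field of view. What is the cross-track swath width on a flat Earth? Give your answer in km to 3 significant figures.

Half-angle = 48.8°/2 = 24.4°.
Swath width ≈ 2h·tan(θ/2) = 2 × 505 × tan(24.4°) = 458.2 km.

458 km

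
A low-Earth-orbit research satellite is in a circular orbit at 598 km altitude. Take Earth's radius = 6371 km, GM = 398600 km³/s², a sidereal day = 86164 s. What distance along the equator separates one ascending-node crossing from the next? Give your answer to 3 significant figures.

Semi-major axis a = 6371 + 598 = 6969 km. Period T = 2π√(a³/μ) = 2π√(6969³/398600) = 5789.8 s = 96.50 min.
During one orbit Earth rotates (5789.8 / 86164) × 360° = 24.19°.
At the equator that is 24.19° × (2π·6371/360) km/° = 24.19 × 111.2 = 2690 km.

2690 km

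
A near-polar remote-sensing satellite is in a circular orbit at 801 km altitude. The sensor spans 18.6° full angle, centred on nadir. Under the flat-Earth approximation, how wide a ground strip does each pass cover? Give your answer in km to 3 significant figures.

Half-angle = 18.6°/2 = 9.3°.
Swath width ≈ 2h·tan(θ/2) = 2 × 801 × tan(9.3°) = 262.3 km.

262 km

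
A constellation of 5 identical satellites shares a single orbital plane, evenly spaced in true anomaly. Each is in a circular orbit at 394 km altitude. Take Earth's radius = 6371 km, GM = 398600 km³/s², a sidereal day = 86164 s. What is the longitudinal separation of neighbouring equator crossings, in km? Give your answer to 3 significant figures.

Semi-major axis a = 6371 + 394 = 6765 km. Period T = 2π√(a³/μ) = 2π√(6765³/398600) = 5537.5 s = 92.29 min.
Single-satellite node shift = (5537.5/86164) × 360° = 23.14°.
With 5 satellites evenly phased, successive equator crossings are 23.14/5 = 4.627° apart.
That is 4.627 × 111.2 = 515 km at the equator.

515 km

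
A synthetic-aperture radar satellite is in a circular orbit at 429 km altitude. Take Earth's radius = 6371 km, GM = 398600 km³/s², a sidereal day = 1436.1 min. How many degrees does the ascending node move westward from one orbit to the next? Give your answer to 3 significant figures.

Semi-major axis a = 6371 + 429 = 6800 km. Period T = 2π√(a³/μ) = 2π√(6800³/398600) = 5580.5 s = 93.01 min.
During one orbit Earth rotates (5580.5 / 86166) × 360° = 23.32°.

23.3°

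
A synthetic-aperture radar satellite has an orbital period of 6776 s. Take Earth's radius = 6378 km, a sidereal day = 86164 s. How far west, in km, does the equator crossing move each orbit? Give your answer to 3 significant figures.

During one orbit Earth rotates (6776.0 / 86164) × 360° = 28.31°.
At the equator that is 28.31° × (2π·6378/360) km/° = 28.31 × 111.3 = 3151 km.

3150 km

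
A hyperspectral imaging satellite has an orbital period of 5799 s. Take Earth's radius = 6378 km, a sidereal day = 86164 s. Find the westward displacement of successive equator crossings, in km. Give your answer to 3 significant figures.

2700 km

During one orbit Earth rotates (5799.0 / 86164) × 360° = 24.23°.
At the equator that is 24.23° × (2π·6378/360) km/° = 24.23 × 111.3 = 2697 km.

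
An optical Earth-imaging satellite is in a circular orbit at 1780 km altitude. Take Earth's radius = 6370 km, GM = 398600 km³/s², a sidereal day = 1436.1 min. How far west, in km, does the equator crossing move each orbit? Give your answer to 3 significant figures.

3400 km

Semi-major axis a = 6370 + 1780 = 8150 km. Period T = 2π√(a³/μ) = 2π√(8150³/398600) = 7322.3 s = 122.04 min.
During one orbit Earth rotates (7322.3 / 86166) × 360° = 30.59°.
At the equator that is 30.59° × (2π·6370/360) km/° = 30.59 × 111.2 = 3401 km.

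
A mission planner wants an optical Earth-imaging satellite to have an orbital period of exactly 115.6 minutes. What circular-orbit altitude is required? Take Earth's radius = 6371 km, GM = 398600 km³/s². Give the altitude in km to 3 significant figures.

T = 115.6 min = 6936.0 s.
From T = 2π√(a³/μ): a = (μ T²/4π²)^(1/3) = (398600 × 6936.0² / 4π²)^(1/3) = 7861 km.
Altitude h = a − R = 7861 − 6371 = 1490 km.

1490 km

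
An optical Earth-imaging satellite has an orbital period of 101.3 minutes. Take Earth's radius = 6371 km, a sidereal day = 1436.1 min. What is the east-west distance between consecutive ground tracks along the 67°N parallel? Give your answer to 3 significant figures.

T = 101.3 min = 6078.0 s.
Node shift per orbit = (6078.0/86166) × 360° = 25.39°.
Equatorial spacing = 25.39 × 111.2 km/° = 2824 km.
At 67° latitude, spacing = 2824 × cos(67°) = 1103 km.

1100 km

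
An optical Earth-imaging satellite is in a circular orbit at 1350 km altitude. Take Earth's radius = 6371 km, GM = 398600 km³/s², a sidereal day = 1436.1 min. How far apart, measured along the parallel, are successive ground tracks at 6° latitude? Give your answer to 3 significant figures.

Semi-major axis a = 6371 + 1350 = 7721 km. Period T = 2π√(a³/μ) = 2π√(7721³/398600) = 6751.8 s = 112.53 min.
Node shift per orbit = (6751.8/86166) × 360° = 28.21°.
Equatorial spacing = 28.21 × 111.2 km/° = 3137 km.
At 6° latitude, spacing = 3137 × cos(6°) = 3120 km.

3120 km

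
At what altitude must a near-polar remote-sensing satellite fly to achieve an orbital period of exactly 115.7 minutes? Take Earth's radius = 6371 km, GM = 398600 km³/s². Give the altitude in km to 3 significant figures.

1490 km

T = 115.7 min = 6942.0 s.
From T = 2π√(a³/μ): a = (μ T²/4π²)^(1/3) = (398600 × 6942.0² / 4π²)^(1/3) = 7865 km.
Altitude h = a − R = 7865 − 6371 = 1494 km.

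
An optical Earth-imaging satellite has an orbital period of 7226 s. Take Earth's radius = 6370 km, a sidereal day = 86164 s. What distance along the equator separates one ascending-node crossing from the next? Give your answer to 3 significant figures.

During one orbit Earth rotates (7226.0 / 86164) × 360° = 30.19°.
At the equator that is 30.19° × (2π·6370/360) km/° = 30.19 × 111.2 = 3357 km.

3360 km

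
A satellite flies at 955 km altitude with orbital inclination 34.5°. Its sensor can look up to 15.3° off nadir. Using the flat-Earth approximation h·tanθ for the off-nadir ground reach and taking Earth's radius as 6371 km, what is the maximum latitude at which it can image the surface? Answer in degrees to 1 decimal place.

36.8°

For a prograde orbit the ground track reaches latitude ±i = ±34.5°.
Sensor half-swath on the ground ≈ 955·tan(15.3°) = 261 km = 2.35° of latitude.
Maximum observable latitude ≈ 34.5 + 2.35 = 36.8°.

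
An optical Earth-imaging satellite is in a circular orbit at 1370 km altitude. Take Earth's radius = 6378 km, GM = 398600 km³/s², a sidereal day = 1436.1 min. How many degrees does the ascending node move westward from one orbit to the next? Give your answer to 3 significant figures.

Semi-major axis a = 6378 + 1370 = 7748 km. Period T = 2π√(a³/μ) = 2π√(7748³/398600) = 6787.3 s = 113.12 min.
During one orbit Earth rotates (6787.3 / 86166) × 360° = 28.36°.

28.4°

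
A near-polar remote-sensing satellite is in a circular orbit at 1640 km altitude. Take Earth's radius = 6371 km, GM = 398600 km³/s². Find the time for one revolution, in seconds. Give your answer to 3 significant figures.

7140 seconds

Semi-major axis a = 6371 + 1640 = 8011 km. Period T = 2π√(a³/μ) = 2π√(8011³/398600) = 7135.8 s = 118.93 min.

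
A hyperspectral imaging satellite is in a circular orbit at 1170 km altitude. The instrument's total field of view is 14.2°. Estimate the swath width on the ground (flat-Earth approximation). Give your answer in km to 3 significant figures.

291 km

Half-angle = 14.2°/2 = 7.1°.
Swath width ≈ 2h·tan(θ/2) = 2 × 1170 × tan(7.1°) = 291.5 km.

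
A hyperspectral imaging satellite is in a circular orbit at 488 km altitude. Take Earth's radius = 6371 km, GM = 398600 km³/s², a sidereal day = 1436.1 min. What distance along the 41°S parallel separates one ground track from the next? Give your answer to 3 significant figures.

Semi-major axis a = 6371 + 488 = 6859 km. Period T = 2π√(a³/μ) = 2π√(6859³/398600) = 5653.3 s = 94.22 min.
Node shift per orbit = (5653.3/86166) × 360° = 23.62°.
Equatorial spacing = 23.62 × 111.2 km/° = 2626 km.
At 41° latitude, spacing = 2626 × cos(41°) = 1982 km.

1980 km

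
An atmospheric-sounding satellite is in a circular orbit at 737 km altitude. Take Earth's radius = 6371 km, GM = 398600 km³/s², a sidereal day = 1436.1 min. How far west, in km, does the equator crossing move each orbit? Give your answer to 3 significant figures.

2770 km

Semi-major axis a = 6371 + 737 = 7108 km. Period T = 2π√(a³/μ) = 2π√(7108³/398600) = 5963.9 s = 99.40 min.
During one orbit Earth rotates (5963.9 / 86166) × 360° = 24.92°.
At the equator that is 24.92° × (2π·6371/360) km/° = 24.92 × 111.2 = 2771 km.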